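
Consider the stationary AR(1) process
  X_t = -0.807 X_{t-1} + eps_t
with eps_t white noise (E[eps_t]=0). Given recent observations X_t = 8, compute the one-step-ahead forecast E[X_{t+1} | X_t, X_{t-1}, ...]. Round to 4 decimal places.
E[X_{t+1} \mid \mathcal F_t] = -6.4560

For an AR(p) model X_t = c + sum_i phi_i X_{t-i} + eps_t, the
one-step-ahead conditional mean is
  E[X_{t+1} | X_t, ...] = c + sum_i phi_i X_{t+1-i}.
Substitute known values:
  E[X_{t+1} | ...] = (-0.807) * (8)
                   = -6.4560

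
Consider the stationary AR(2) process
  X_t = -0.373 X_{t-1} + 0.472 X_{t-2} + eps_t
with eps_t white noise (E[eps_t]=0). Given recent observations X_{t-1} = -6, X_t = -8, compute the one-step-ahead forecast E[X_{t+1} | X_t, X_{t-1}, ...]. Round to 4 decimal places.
E[X_{t+1} \mid \mathcal F_t] = 0.1520

For an AR(p) model X_t = c + sum_i phi_i X_{t-i} + eps_t, the
one-step-ahead conditional mean is
  E[X_{t+1} | X_t, ...] = c + sum_i phi_i X_{t+1-i}.
Substitute known values:
  E[X_{t+1} | ...] = (-0.373) * (-8) + (0.472) * (-6)
                   = 0.1520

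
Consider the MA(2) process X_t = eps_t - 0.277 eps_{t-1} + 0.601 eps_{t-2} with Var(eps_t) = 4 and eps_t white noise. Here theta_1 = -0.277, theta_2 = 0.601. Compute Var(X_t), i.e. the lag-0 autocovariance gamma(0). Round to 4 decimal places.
\gamma(0) = 5.7517

For an MA(q) process X_t = eps_t + sum_i theta_i eps_{t-i} with
Var(eps_t) = sigma^2, the variance is
  gamma(0) = sigma^2 * (1 + sum_i theta_i^2).
  sum_i theta_i^2 = (-0.277)^2 + (0.601)^2 = 0.076729 + 0.361201 = 0.43793.
  gamma(0) = 4 * (1 + 0.43793) = 4 * 1.43793 = 5.75172, which rounds to 5.7517.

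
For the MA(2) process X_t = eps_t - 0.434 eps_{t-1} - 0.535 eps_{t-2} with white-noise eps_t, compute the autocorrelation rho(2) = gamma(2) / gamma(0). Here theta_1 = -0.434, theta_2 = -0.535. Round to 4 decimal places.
\rho(2) = -0.3628

For an MA(q) process with theta_0 = 1, the autocovariance is
  gamma(k) = sigma^2 * sum_{i=0..q-k} theta_i * theta_{i+k},
and rho(k) = gamma(k) / gamma(0). Sigma^2 cancels.
  numerator   = (1)*(-0.535) = -0.535.
  denominator = (1)^2 + (-0.434)^2 + (-0.535)^2 = 1.474581.
  rho(2) = -0.535 / 1.474581 = -0.3628.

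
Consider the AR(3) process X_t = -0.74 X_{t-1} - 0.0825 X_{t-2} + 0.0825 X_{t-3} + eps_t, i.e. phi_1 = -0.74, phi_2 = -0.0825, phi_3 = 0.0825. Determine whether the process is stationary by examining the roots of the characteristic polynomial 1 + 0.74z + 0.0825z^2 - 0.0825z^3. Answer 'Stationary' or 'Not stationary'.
\text{Stationary}

The AR(p) characteristic polynomial is P(z) = 1 + 0.74z + 0.0825z^2 - 0.0825z^3.
Stationarity requires all roots to lie outside the unit circle, i.e. |z| > 1 for every root.
Degree 3: look for a simple real root z0 first, then factor out (1 - z/z0) and solve the remaining quadratic.
Testing z0 = 4: P(4) = 1 + (0.74)(4) + (0.0825)(4)^2 + (-0.0825)(4)^3
  = 1 + (2.96) + (1.32) + (-5.28) = 0.  So z_0 = 4 is a root, |z_0| = 4.
Divide out the factor (1 - 0.25 z) = (1 - z/z0) (since 1/z0 = 0.25):
  P(z) = (1 - 0.25 z)(1 + (0.99) z + (0.33) z^2)
  [check: z-coef 0.99 - (0.25) = 0.74; z^2-coef 0.33 - (0.25)(0.99) = 0.0825; z^3-coef -(0.25)(0.33) = -0.0825.]
Remaining roots from the quadratic factor 1 + (0.99) z + (0.33) z^2:
  Set 1 + (0.99) z + (0.33) z^2 = 0, i.e. a z^2 + b z + c = 0 with a = 0.33, b = 0.99, c = 1.
  Discriminant D = b^2 - 4ac = (0.99)^2 - 4*(0.33)*1 = 0.9801 - (1.32) = -0.3399.
  D < 0, so the roots are the complex-conjugate pair z = (-b +/- i sqrt(-D)) / (2a) = -1.5 +/- 0.8833i.
  For a conjugate pair |z|^2 = z * conj(z) = (product of roots) = c/a = 1/(0.33) = 3.030303, so |z| = sqrt(3.030303) = 1.7408 for both roots.
Moduli of all roots: 4.0000, 1.7408, 1.7408.
All moduli strictly greater than 1? Yes.
Verdict: Stationary.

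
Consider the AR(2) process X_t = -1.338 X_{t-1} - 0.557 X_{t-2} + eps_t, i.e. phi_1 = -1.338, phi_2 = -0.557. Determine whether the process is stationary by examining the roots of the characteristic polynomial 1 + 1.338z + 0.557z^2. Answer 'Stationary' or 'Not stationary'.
\text{Stationary}

The AR(p) characteristic polynomial is P(z) = 1 + 1.338z + 0.557z^2.
Stationarity requires all roots to lie outside the unit circle, i.e. |z| > 1 for every root.
Set 1 + (1.338) z + (0.557) z^2 = 0, i.e. a z^2 + b z + c = 0 with a = 0.557, b = 1.338, c = 1.
Discriminant D = b^2 - 4ac = (1.338)^2 - 4*(0.557)*1 = 1.790244 - (2.228) = -0.437756.
D < 0, so the roots are the complex-conjugate pair z = (-b +/- i sqrt(-D)) / (2a) = -1.2011 +/- 0.5939i.
For a conjugate pair |z|^2 = z * conj(z) = (product of roots) = c/a = 1/(0.557) = 1.795332, so |z| = sqrt(1.795332) = 1.3399 for both roots.
Moduli of all roots: 1.3399, 1.3399.
All moduli strictly greater than 1? Yes.
Verdict: Stationary.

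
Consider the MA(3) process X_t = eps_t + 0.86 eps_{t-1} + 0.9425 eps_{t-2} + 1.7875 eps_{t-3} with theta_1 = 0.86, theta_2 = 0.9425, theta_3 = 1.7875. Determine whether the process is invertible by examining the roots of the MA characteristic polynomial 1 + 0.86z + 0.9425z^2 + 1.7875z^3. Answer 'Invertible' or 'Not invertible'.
\text{Not invertible}

The MA(q) characteristic polynomial is P(z) = 1 + 0.86z + 0.9425z^2 + 1.7875z^3.
Invertibility requires all roots to lie outside the unit circle, i.e. |z| > 1 for every root.
Degree 3: look for a simple real root z0 first, then factor out (1 - z/z0) and solve the remaining quadratic.
Testing z0 = -0.8: P(-0.8) = 1 + (0.86)(-0.8) + (0.9425)(-0.8)^2 + (1.7875)(-0.8)^3
  = 1 + (-0.688) + (0.6032) + (-0.9152) = 0.  So z_0 = -0.8 is a root, |z_0| = 0.8.
Divide out the factor (1 + 1.25 z) = (1 - z/z0) (since 1/z0 = -1.25):
  P(z) = (1 + 1.25 z)(1 + (-0.39) z + (1.43) z^2)
  [check: z-coef -0.39 - (-1.25) = 0.86; z^2-coef 1.43 - (-1.25)(-0.39) = 0.9425; z^3-coef -(-1.25)(1.43) = 1.7875.]
Remaining roots from the quadratic factor 1 + (-0.39) z + (1.43) z^2:
  Set 1 + (-0.39) z + (1.43) z^2 = 0, i.e. a z^2 + b z + c = 0 with a = 1.43, b = -0.39, c = 1.
  Discriminant D = b^2 - 4ac = (-0.39)^2 - 4*(1.43)*1 = 0.1521 - (5.72) = -5.5679.
  D < 0, so the roots are the complex-conjugate pair z = (-b +/- i sqrt(-D)) / (2a) = 0.1364 +/- 0.825i.
  For a conjugate pair |z|^2 = z * conj(z) = (product of roots) = c/a = 1/(1.43) = 0.699301, so |z| = sqrt(0.699301) = 0.8362 for both roots.
Moduli of all roots: 0.8000, 0.8362, 0.8362.
All moduli strictly greater than 1? No.
Verdict: Not invertible.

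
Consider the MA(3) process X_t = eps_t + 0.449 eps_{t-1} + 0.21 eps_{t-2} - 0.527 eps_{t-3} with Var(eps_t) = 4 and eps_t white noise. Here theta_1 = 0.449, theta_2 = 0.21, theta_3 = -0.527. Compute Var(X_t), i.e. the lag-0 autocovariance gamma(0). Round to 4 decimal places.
\gamma(0) = 6.0937

For an MA(q) process X_t = eps_t + sum_i theta_i eps_{t-i} with
Var(eps_t) = sigma^2, the variance is
  gamma(0) = sigma^2 * (1 + sum_i theta_i^2).
  sum_i theta_i^2 = (0.449)^2 + (0.21)^2 + (-0.527)^2 = 0.201601 + 0.0441 + 0.277729 = 0.52343.
  gamma(0) = 4 * (1 + 0.52343) = 4 * 1.52343 = 6.09372, which rounds to 6.0937.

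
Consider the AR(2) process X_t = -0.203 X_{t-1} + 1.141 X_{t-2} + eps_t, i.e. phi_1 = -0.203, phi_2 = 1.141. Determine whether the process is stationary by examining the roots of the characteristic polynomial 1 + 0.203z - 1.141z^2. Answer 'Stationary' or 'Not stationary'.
\text{Not stationary}

The AR(p) characteristic polynomial is P(z) = 1 + 0.203z - 1.141z^2.
Stationarity requires all roots to lie outside the unit circle, i.e. |z| > 1 for every root.
Set 1 + (0.203) z + (-1.141) z^2 = 0, i.e. a z^2 + b z + c = 0 with a = -1.141, b = 0.203, c = 1.
Discriminant D = b^2 - 4ac = (0.203)^2 - 4*(-1.141)*1 = 0.041209 - (-4.564) = 4.605209.
D >= 0, so the roots are real: z = (-b +/- sqrt(D)) / (2a) = (-0.203 +/- 2.145975) / (-2.282).
  z_1 = (-0.203 + 2.145975) / (-2.282) = -0.8514,   |z_1| = 0.8514.
  z_2 = (-0.203 - 2.145975) / (-2.282) = 1.0293,   |z_2| = 1.0293.
Moduli of all roots: 0.8514, 1.0293.
All moduli strictly greater than 1? No.
Verdict: Not stationary.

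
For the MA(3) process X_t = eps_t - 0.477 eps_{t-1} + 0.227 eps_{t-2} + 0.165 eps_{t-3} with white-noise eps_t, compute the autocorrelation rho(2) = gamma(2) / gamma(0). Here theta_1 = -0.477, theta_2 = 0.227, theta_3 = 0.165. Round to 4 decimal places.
\rho(2) = 0.1135

For an MA(q) process with theta_0 = 1, the autocovariance is
  gamma(k) = sigma^2 * sum_{i=0..q-k} theta_i * theta_{i+k},
and rho(k) = gamma(k) / gamma(0). Sigma^2 cancels.
  numerator   = (1)*(0.227) + (-0.477)*(0.165) = 0.148295.
  denominator = (1)^2 + (-0.477)^2 + (0.227)^2 + (0.165)^2 = 1.306283.
  rho(2) = 0.148295 / 1.306283 = 0.1135.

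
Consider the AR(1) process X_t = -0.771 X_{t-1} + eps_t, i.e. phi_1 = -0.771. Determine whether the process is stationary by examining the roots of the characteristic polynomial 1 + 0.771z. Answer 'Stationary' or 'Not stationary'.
\text{Stationary}

The AR(p) characteristic polynomial is P(z) = 1 + 0.771z.
Stationarity requires all roots to lie outside the unit circle, i.e. |z| > 1 for every root.
This is linear in z: 1 + (0.771) z = 0  =>  z = -1/(0.771) = -1.297017,  |z| = 1.297017.
Moduli of all roots: 1.2970.
All moduli strictly greater than 1? Yes.
Verdict: Stationary.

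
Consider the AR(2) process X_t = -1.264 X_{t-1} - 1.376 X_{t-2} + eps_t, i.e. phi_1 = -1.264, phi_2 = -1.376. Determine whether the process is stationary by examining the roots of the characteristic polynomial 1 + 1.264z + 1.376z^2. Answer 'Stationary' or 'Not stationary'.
\text{Not stationary}

The AR(p) characteristic polynomial is P(z) = 1 + 1.264z + 1.376z^2.
Stationarity requires all roots to lie outside the unit circle, i.e. |z| > 1 for every root.
Set 1 + (1.264) z + (1.376) z^2 = 0, i.e. a z^2 + b z + c = 0 with a = 1.376, b = 1.264, c = 1.
Discriminant D = b^2 - 4ac = (1.264)^2 - 4*(1.376)*1 = 1.597696 - (5.504) = -3.906304.
D < 0, so the roots are the complex-conjugate pair z = (-b +/- i sqrt(-D)) / (2a) = -0.4593 +/- 0.7182i.
For a conjugate pair |z|^2 = z * conj(z) = (product of roots) = c/a = 1/(1.376) = 0.726744, so |z| = sqrt(0.726744) = 0.8525 for both roots.
Moduli of all roots: 0.8525, 0.8525.
All moduli strictly greater than 1? No.
Verdict: Not stationary.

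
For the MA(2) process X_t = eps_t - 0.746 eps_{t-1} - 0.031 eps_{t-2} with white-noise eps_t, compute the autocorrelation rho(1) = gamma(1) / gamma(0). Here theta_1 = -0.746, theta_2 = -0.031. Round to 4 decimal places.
\rho(1) = -0.4641

For an MA(q) process with theta_0 = 1, the autocovariance is
  gamma(k) = sigma^2 * sum_{i=0..q-k} theta_i * theta_{i+k},
and rho(k) = gamma(k) / gamma(0). Sigma^2 cancels.
  numerator   = (1)*(-0.746) + (-0.746)*(-0.031) = -0.722874.
  denominator = (1)^2 + (-0.746)^2 + (-0.031)^2 = 1.557477.
  rho(1) = -0.722874 / 1.557477 = -0.4641.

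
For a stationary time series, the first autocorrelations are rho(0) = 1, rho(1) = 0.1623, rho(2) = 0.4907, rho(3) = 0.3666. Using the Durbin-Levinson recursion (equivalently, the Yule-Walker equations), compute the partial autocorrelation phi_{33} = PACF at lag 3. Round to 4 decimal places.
\phi_{33} = 0.3291

The PACF at lag k is phi_{kk}, the last component of the solution
to the Yule-Walker system G_k phi = r_k where
  (G_k)_{ij} = rho(|i - j|), (r_k)_i = rho(i), i,j = 1..k.
Equivalently, Durbin-Levinson gives phi_{kk} iteratively:
  phi_{11} = rho(1)
  phi_{kk} = [rho(k) - sum_{j=1..k-1} phi_{k-1,j} rho(k-j)]
            / [1 - sum_{j=1..k-1} phi_{k-1,j} rho(j)],
  phi_{k,j} = phi_{k-1,j} - phi_{kk} phi_{k-1,k-j},  j = 1..k-1.
Step k = 1:
  phi_11 = rho(1) = 0.1623.
Step k = 2:
  phi_22 = [rho(2) - phi_11 rho(1)] / [1 - phi_11 rho(1)] = [0.4907 - (0.1623)(0.1623)] / [1 - (0.1623)(0.1623)]
         = 0.46435871 / 0.97365871 = 0.476921.
  Update: phi_21 = phi_11 - phi_22 phi_11 = 0.1623 - (0.476921)(0.1623) = 0.084896.
Step k = 3:
  phi_33 = [rho(3) - phi_21 rho(2) - phi_22 rho(1)] / [1 - phi_21 rho(1) - phi_22 rho(2)]
    numerator   = 0.3666 - (0.084896)(0.4907) - (0.476921)(0.1623) = 0.24753736
    denominator = 1 - (0.084896)(0.1623) - (0.476921)(0.4907) = 0.75219609
  phi_33 = 0.24753736 / 0.75219609 = 0.3291.
Therefore phi_{33} = 0.3291.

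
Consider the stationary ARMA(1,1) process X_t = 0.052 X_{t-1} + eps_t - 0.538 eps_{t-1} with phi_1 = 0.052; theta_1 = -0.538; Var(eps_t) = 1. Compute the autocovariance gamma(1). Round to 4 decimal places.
\gamma(1) = -0.4737

Multiply the model equation by X_{t-k} and take expectations. With theta_0 = psi_0 = 1 and psi_j the MA(infinity) weights, this gives
  gamma(k) - sum_i phi_i gamma(k-i) = c_k,
  c_k = sigma^2 * sum_{j=k..q} theta_j psi_{j-k}   (c_k = 0 for k > q),
using gamma(-m) = gamma(m).
psi-weights needed (psi_j = theta_j + sum_i phi_i psi_{j-i}):
  psi_1 = theta_1 + phi_1 = -0.538 + (0.052) = -0.486
Right-hand sides:
  c_0 = sigma^2 (1 + theta_1 psi_1) = 1 * (1 + (-0.538)(-0.486)) = 1 * 1.261468 = 1.261468
  c_1 = sigma^2 theta_1 = 1 * (-0.538) = -0.538
  c_2 = 0
Equations for k = 0 and k = 1 (AR order 1):
  gamma(0) = phi_1 gamma(1) + c_0
  gamma(1) = phi_1 gamma(0) + c_1
Substituting the second into the first: gamma(0) (1 - phi_1^2) = c_0 + phi_1 c_1, so
  gamma(0) = (c_0 + phi_1 c_1) / (1 - phi_1^2) = (1.261468 + (0.052)(-0.538)) / (1 - (0.052)^2) = 1.233492 / 0.997296 = 1.236836.
  gamma(1) = phi_1 gamma(0) + c_1 = (0.052)(1.236836) + (-0.538) = -0.473685.
Therefore gamma(1) = -0.4737 (to 4 decimal places).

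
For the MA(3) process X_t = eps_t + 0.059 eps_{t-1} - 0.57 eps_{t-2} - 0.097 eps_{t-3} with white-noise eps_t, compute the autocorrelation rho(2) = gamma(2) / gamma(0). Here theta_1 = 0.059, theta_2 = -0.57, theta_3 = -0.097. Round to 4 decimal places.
\rho(2) = -0.4304

For an MA(q) process with theta_0 = 1, the autocovariance is
  gamma(k) = sigma^2 * sum_{i=0..q-k} theta_i * theta_{i+k},
and rho(k) = gamma(k) / gamma(0). Sigma^2 cancels.
  numerator   = (1)*(-0.57) + (0.059)*(-0.097) = -0.575723.
  denominator = (1)^2 + (0.059)^2 + (-0.57)^2 + (-0.097)^2 = 1.33779.
  rho(2) = -0.575723 / 1.33779 = -0.4304.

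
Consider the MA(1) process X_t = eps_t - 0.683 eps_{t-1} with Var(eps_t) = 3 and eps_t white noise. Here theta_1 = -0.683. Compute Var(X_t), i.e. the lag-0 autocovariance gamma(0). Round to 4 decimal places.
\gamma(0) = 4.3995

For an MA(q) process X_t = eps_t + sum_i theta_i eps_{t-i} with
Var(eps_t) = sigma^2, the variance is
  gamma(0) = sigma^2 * (1 + sum_i theta_i^2).
  sum_i theta_i^2 = (-0.683)^2 = 0.466489.
  gamma(0) = 3 * (1 + 0.466489) = 3 * 1.466489 = 4.399467, which rounds to 4.3995.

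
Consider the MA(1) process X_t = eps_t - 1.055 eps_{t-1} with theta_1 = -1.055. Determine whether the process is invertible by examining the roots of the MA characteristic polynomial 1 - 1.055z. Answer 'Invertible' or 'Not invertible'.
\text{Not invertible}

The MA(q) characteristic polynomial is P(z) = 1 - 1.055z.
Invertibility requires all roots to lie outside the unit circle, i.e. |z| > 1 for every root.
This is linear in z: 1 + (-1.055) z = 0  =>  z = -1/(-1.055) = 0.947867,  |z| = 0.947867.
Moduli of all roots: 0.9479.
All moduli strictly greater than 1? No.
Verdict: Not invertible.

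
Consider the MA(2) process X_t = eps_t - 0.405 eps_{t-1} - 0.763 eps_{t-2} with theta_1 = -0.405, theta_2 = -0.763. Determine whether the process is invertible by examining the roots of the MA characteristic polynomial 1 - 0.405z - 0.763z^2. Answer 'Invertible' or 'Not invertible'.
\text{Not invertible}

The MA(q) characteristic polynomial is P(z) = 1 - 0.405z - 0.763z^2.
Invertibility requires all roots to lie outside the unit circle, i.e. |z| > 1 for every root.
Set 1 + (-0.405) z + (-0.763) z^2 = 0, i.e. a z^2 + b z + c = 0 with a = -0.763, b = -0.405, c = 1.
Discriminant D = b^2 - 4ac = (-0.405)^2 - 4*(-0.763)*1 = 0.164025 - (-3.052) = 3.216025.
D >= 0, so the roots are real: z = (-b +/- sqrt(D)) / (2a) = (0.405 +/- 1.793328) / (-1.526).
  z_1 = (0.405 + 1.793328) / (-1.526) = -1.4406,   |z_1| = 1.4406.
  z_2 = (0.405 - 1.793328) / (-1.526) = 0.9098,   |z_2| = 0.9098.
Moduli of all roots: 1.4406, 0.9098.
All moduli strictly greater than 1? No.
Verdict: Not invertible.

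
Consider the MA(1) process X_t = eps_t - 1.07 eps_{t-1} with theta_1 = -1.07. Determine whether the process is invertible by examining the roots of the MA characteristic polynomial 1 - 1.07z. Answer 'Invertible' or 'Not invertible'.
\text{Not invertible}

The MA(q) characteristic polynomial is P(z) = 1 - 1.07z.
Invertibility requires all roots to lie outside the unit circle, i.e. |z| > 1 for every root.
This is linear in z: 1 + (-1.07) z = 0  =>  z = -1/(-1.07) = 0.934579,  |z| = 0.934579.
Moduli of all roots: 0.9346.
All moduli strictly greater than 1? No.
Verdict: Not invertible.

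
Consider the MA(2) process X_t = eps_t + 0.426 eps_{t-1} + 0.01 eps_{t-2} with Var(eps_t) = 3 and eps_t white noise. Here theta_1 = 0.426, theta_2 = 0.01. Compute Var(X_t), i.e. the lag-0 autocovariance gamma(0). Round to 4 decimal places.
\gamma(0) = 3.5447

For an MA(q) process X_t = eps_t + sum_i theta_i eps_{t-i} with
Var(eps_t) = sigma^2, the variance is
  gamma(0) = sigma^2 * (1 + sum_i theta_i^2).
  sum_i theta_i^2 = (0.426)^2 + (0.01)^2 = 0.181476 + 0.0001 = 0.181576.
  gamma(0) = 3 * (1 + 0.181576) = 3 * 1.181576 = 3.544728, which rounds to 3.5447.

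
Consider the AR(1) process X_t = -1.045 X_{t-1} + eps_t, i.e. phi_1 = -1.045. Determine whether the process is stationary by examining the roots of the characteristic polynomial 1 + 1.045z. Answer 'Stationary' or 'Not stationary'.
\text{Not stationary}

The AR(p) characteristic polynomial is P(z) = 1 + 1.045z.
Stationarity requires all roots to lie outside the unit circle, i.e. |z| > 1 for every root.
This is linear in z: 1 + (1.045) z = 0  =>  z = -1/(1.045) = -0.956938,  |z| = 0.956938.
Moduli of all roots: 0.9569.
All moduli strictly greater than 1? No.
Verdict: Not stationary.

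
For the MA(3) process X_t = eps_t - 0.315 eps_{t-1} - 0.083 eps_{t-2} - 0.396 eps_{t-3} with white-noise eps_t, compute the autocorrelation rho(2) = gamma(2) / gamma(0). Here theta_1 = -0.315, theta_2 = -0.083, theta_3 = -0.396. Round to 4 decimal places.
\rho(2) = 0.0331

For an MA(q) process with theta_0 = 1, the autocovariance is
  gamma(k) = sigma^2 * sum_{i=0..q-k} theta_i * theta_{i+k},
and rho(k) = gamma(k) / gamma(0). Sigma^2 cancels.
  numerator   = (1)*(-0.083) + (-0.315)*(-0.396) = 0.04174.
  denominator = (1)^2 + (-0.315)^2 + (-0.083)^2 + (-0.396)^2 = 1.26293.
  rho(2) = 0.04174 / 1.26293 = 0.0331.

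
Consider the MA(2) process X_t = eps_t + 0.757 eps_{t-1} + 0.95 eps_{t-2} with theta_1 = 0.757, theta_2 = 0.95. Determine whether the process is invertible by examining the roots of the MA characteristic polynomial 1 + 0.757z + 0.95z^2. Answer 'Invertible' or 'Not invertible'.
\text{Invertible}

The MA(q) characteristic polynomial is P(z) = 1 + 0.757z + 0.95z^2.
Invertibility requires all roots to lie outside the unit circle, i.e. |z| > 1 for every root.
Set 1 + (0.757) z + (0.95) z^2 = 0, i.e. a z^2 + b z + c = 0 with a = 0.95, b = 0.757, c = 1.
Discriminant D = b^2 - 4ac = (0.757)^2 - 4*(0.95)*1 = 0.573049 - (3.8) = -3.226951.
D < 0, so the roots are the complex-conjugate pair z = (-b +/- i sqrt(-D)) / (2a) = -0.3984 +/- 0.9455i.
For a conjugate pair |z|^2 = z * conj(z) = (product of roots) = c/a = 1/(0.95) = 1.052632, so |z| = sqrt(1.052632) = 1.026 for both roots.
Moduli of all roots: 1.0260, 1.0260.
All moduli strictly greater than 1? Yes.
Verdict: Invertible.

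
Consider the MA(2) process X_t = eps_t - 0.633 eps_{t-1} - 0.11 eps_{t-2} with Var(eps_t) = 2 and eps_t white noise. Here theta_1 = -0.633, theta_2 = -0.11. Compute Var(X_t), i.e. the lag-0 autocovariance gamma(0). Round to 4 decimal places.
\gamma(0) = 2.8256

For an MA(q) process X_t = eps_t + sum_i theta_i eps_{t-i} with
Var(eps_t) = sigma^2, the variance is
  gamma(0) = sigma^2 * (1 + sum_i theta_i^2).
  sum_i theta_i^2 = (-0.633)^2 + (-0.11)^2 = 0.400689 + 0.0121 = 0.412789.
  gamma(0) = 2 * (1 + 0.412789) = 2 * 1.412789 = 2.825578, which rounds to 2.8256.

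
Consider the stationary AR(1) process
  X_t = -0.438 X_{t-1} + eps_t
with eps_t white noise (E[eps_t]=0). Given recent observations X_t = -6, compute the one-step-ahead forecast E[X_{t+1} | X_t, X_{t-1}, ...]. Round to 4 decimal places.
E[X_{t+1} \mid \mathcal F_t] = 2.6280

For an AR(p) model X_t = c + sum_i phi_i X_{t-i} + eps_t, the
one-step-ahead conditional mean is
  E[X_{t+1} | X_t, ...] = c + sum_i phi_i X_{t+1-i}.
Substitute known values:
  E[X_{t+1} | ...] = (-0.438) * (-6)
                   = 2.6280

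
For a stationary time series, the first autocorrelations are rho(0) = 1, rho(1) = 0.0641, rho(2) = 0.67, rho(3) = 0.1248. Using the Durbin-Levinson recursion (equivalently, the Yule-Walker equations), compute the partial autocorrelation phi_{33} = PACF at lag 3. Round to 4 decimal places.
\phi_{33} = 0.1230

The PACF at lag k is phi_{kk}, the last component of the solution
to the Yule-Walker system G_k phi = r_k where
  (G_k)_{ij} = rho(|i - j|), (r_k)_i = rho(i), i,j = 1..k.
Equivalently, Durbin-Levinson gives phi_{kk} iteratively:
  phi_{11} = rho(1)
  phi_{kk} = [rho(k) - sum_{j=1..k-1} phi_{k-1,j} rho(k-j)]
            / [1 - sum_{j=1..k-1} phi_{k-1,j} rho(j)],
  phi_{k,j} = phi_{k-1,j} - phi_{kk} phi_{k-1,k-j},  j = 1..k-1.
Step k = 1:
  phi_11 = rho(1) = 0.0641.
Step k = 2:
  phi_22 = [rho(2) - phi_11 rho(1)] / [1 - phi_11 rho(1)] = [0.67 - (0.0641)(0.0641)] / [1 - (0.0641)(0.0641)]
         = 0.66589119 / 0.99589119 = 0.668638.
  Update: phi_21 = phi_11 - phi_22 phi_11 = 0.0641 - (0.668638)(0.0641) = 0.02124.
Step k = 3:
  phi_33 = [rho(3) - phi_21 rho(2) - phi_22 rho(1)] / [1 - phi_21 rho(1) - phi_22 rho(2)]
    numerator   = 0.1248 - (0.02124)(0.67) - (0.668638)(0.0641) = 0.06770929
    denominator = 1 - (0.02124)(0.0641) - (0.668638)(0.67) = 0.5506507
  phi_33 = 0.06770929 / 0.5506507 = 0.123.
Therefore phi_{33} = 0.1230.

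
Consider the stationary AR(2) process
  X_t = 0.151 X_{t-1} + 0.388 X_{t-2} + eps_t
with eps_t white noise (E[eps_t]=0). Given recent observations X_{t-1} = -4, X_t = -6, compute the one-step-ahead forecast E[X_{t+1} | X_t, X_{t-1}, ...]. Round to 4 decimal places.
E[X_{t+1} \mid \mathcal F_t] = -2.4580

For an AR(p) model X_t = c + sum_i phi_i X_{t-i} + eps_t, the
one-step-ahead conditional mean is
  E[X_{t+1} | X_t, ...] = c + sum_i phi_i X_{t+1-i}.
Substitute known values:
  E[X_{t+1} | ...] = (0.151) * (-6) + (0.388) * (-4)
                   = -2.4580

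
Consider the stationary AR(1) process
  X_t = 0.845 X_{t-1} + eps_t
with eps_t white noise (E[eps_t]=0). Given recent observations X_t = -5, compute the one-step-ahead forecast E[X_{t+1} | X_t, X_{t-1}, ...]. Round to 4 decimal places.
E[X_{t+1} \mid \mathcal F_t] = -4.2250

For an AR(p) model X_t = c + sum_i phi_i X_{t-i} + eps_t, the
one-step-ahead conditional mean is
  E[X_{t+1} | X_t, ...] = c + sum_i phi_i X_{t+1-i}.
Substitute known values:
  E[X_{t+1} | ...] = (0.845) * (-5)
                   = -4.2250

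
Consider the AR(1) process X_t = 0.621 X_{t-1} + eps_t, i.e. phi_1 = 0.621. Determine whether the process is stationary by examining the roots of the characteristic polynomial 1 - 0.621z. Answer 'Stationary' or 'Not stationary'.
\text{Stationary}

The AR(p) characteristic polynomial is P(z) = 1 - 0.621z.
Stationarity requires all roots to lie outside the unit circle, i.e. |z| > 1 for every root.
This is linear in z: 1 + (-0.621) z = 0  =>  z = -1/(-0.621) = 1.610306,  |z| = 1.610306.
Moduli of all roots: 1.6103.
All moduli strictly greater than 1? Yes.
Verdict: Stationary.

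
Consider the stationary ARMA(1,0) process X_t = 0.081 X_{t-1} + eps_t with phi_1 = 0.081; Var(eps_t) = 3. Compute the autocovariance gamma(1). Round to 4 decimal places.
\gamma(1) = 0.2446

Multiply the model equation by X_{t-k} and take expectations. With theta_0 = psi_0 = 1 and psi_j the MA(infinity) weights, this gives
  gamma(k) - sum_i phi_i gamma(k-i) = c_k,
  c_k = sigma^2 * sum_{j=k..q} theta_j psi_{j-k}   (c_k = 0 for k > q),
using gamma(-m) = gamma(m).
Pure AR (q = 0): c_0 = sigma^2 = 3, c_k = 0 for k >= 1.
Equations for k = 0 and k = 1 (AR order 1):
  gamma(0) = phi_1 gamma(1) + c_0
  gamma(1) = phi_1 gamma(0) + c_1
Substituting the second into the first: gamma(0) (1 - phi_1^2) = c_0 + phi_1 c_1, so
  gamma(0) = c_0 / (1 - phi_1^2) = 3 / (1 - (0.081)^2) = 3 / 0.993439 = 3.019813.
  gamma(1) = phi_1 gamma(0) = (0.081)(3.019813) = 0.244605.
Therefore gamma(1) = 0.2446 (to 4 decimal places).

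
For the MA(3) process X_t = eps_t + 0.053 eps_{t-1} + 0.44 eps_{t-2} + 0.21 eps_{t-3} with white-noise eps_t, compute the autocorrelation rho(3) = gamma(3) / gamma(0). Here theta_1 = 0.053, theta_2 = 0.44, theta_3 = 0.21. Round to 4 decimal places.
\rho(3) = 0.1693

For an MA(q) process with theta_0 = 1, the autocovariance is
  gamma(k) = sigma^2 * sum_{i=0..q-k} theta_i * theta_{i+k},
and rho(k) = gamma(k) / gamma(0). Sigma^2 cancels.
  numerator   = (1)*(0.21) = 0.21.
  denominator = (1)^2 + (0.053)^2 + (0.44)^2 + (0.21)^2 = 1.240509.
  rho(3) = 0.21 / 1.240509 = 0.1693.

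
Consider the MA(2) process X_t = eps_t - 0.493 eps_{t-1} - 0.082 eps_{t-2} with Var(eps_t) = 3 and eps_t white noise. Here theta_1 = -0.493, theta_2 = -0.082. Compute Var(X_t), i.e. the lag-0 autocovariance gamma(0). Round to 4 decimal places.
\gamma(0) = 3.7493

For an MA(q) process X_t = eps_t + sum_i theta_i eps_{t-i} with
Var(eps_t) = sigma^2, the variance is
  gamma(0) = sigma^2 * (1 + sum_i theta_i^2).
  sum_i theta_i^2 = (-0.493)^2 + (-0.082)^2 = 0.243049 + 0.006724 = 0.249773.
  gamma(0) = 3 * (1 + 0.249773) = 3 * 1.249773 = 3.749319, which rounds to 3.7493.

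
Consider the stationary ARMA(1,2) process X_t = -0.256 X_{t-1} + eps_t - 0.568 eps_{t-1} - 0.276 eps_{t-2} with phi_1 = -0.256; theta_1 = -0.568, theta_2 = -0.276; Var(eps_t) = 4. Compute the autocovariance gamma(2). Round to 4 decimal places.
\gamma(2) = -0.3139

Multiply the model equation by X_{t-k} and take expectations. With theta_0 = psi_0 = 1 and psi_j the MA(infinity) weights, this gives
  gamma(k) - sum_i phi_i gamma(k-i) = c_k,
  c_k = sigma^2 * sum_{j=k..q} theta_j psi_{j-k}   (c_k = 0 for k > q),
using gamma(-m) = gamma(m).
psi-weights needed (psi_j = theta_j + sum_i phi_i psi_{j-i}):
  psi_1 = theta_1 + phi_1 = -0.568 + (-0.256) = -0.824
  psi_2 = theta_2 + phi_1 psi_1 = -0.276 + (-0.256)(-0.824) = -0.065056
Right-hand sides:
  c_0 = sigma^2 (1 + theta_1 psi_1 + theta_2 psi_2) = 4 * (1 + (-0.568)(-0.824) + (-0.276)(-0.065056)) = 4 * 1.485987 = 5.94395
  c_1 = sigma^2 (theta_1 + theta_2 psi_1) = 4 * (-0.568 + (-0.276)(-0.824)) = -1.362304
  c_2 = sigma^2 theta_2 = 4 * (-0.276) = -1.104
Equations for k = 0 and k = 1 (AR order 1):
  gamma(0) = phi_1 gamma(1) + c_0
  gamma(1) = phi_1 gamma(0) + c_1
Substituting the second into the first: gamma(0) (1 - phi_1^2) = c_0 + phi_1 c_1, so
  gamma(0) = (c_0 + phi_1 c_1) / (1 - phi_1^2) = (5.94395 + (-0.256)(-1.362304)) / (1 - (-0.256)^2) = 6.2927 / 0.934464 = 6.73402.
  gamma(1) = phi_1 gamma(0) + c_1 = (-0.256)(6.73402) + (-1.362304) = -3.086213.
For k = 2: gamma(2) = phi_1 gamma(1) + c_2
  = (-0.256)(-3.086213) + (-1.104) = -0.313929.
Therefore gamma(2) = -0.3139 (to 4 decimal places).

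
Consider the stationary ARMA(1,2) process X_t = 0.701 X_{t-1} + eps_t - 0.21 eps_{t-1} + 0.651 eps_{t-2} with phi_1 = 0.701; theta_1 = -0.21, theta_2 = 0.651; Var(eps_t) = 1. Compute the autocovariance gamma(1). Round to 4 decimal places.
\gamma(1) = 2.3447

Multiply the model equation by X_{t-k} and take expectations. With theta_0 = psi_0 = 1 and psi_j the MA(infinity) weights, this gives
  gamma(k) - sum_i phi_i gamma(k-i) = c_k,
  c_k = sigma^2 * sum_{j=k..q} theta_j psi_{j-k}   (c_k = 0 for k > q),
using gamma(-m) = gamma(m).
psi-weights needed (psi_j = theta_j + sum_i phi_i psi_{j-i}):
  psi_1 = theta_1 + phi_1 = -0.21 + (0.701) = 0.491
  psi_2 = theta_2 + phi_1 psi_1 = 0.651 + (0.701)(0.491) = 0.995191
Right-hand sides:
  c_0 = sigma^2 (1 + theta_1 psi_1 + theta_2 psi_2) = 1 * (1 + (-0.21)(0.491) + (0.651)(0.995191)) = 1 * 1.544759 = 1.544759
  c_1 = sigma^2 (theta_1 + theta_2 psi_1) = 1 * (-0.21 + (0.651)(0.491)) = 0.109641
  c_2 = sigma^2 theta_2 = 1 * (0.651) = 0.651
Equations for k = 0 and k = 1 (AR order 1):
  gamma(0) = phi_1 gamma(1) + c_0
  gamma(1) = phi_1 gamma(0) + c_1
Substituting the second into the first: gamma(0) (1 - phi_1^2) = c_0 + phi_1 c_1, so
  gamma(0) = (c_0 + phi_1 c_1) / (1 - phi_1^2) = (1.544759 + (0.701)(0.109641)) / (1 - (0.701)^2) = 1.621618 / 0.508599 = 3.188401.
  gamma(1) = phi_1 gamma(0) + c_1 = (0.701)(3.188401) + (0.109641) = 2.34471.
Therefore gamma(1) = 2.3447 (to 4 decimal places).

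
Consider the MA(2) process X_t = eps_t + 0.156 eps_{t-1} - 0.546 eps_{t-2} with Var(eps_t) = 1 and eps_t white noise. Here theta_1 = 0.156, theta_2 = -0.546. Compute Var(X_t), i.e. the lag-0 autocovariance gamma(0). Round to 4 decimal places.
\gamma(0) = 1.3225

For an MA(q) process X_t = eps_t + sum_i theta_i eps_{t-i} with
Var(eps_t) = sigma^2, the variance is
  gamma(0) = sigma^2 * (1 + sum_i theta_i^2).
  sum_i theta_i^2 = (0.156)^2 + (-0.546)^2 = 0.024336 + 0.298116 = 0.322452.
  gamma(0) = 1 * (1 + 0.322452) = 1 * 1.322452 = 1.322452, which rounds to 1.3225.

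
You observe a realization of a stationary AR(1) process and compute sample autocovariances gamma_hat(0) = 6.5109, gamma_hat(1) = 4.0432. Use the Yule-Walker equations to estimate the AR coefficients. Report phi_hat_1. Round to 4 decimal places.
\hat\phi_{1} = 0.6210

The Yule-Walker equations for an AR(p) process read, in matrix form,
  Gamma_p phi = r_p,   with   (Gamma_p)_{ij} = gamma(|i - j|),
                       (r_p)_i = gamma(i),   i,j = 1..p.
Substitute the sample gammas (Toeplitz matrix and right-hand side of size 1):
  Gamma_p = [[6.5109]]
  r_p     = [4.0432]
With p = 1 this is the single equation gamma(0) phi_1 = gamma(1):
  phi_hat_1 = gamma(1) / gamma(0) = 4.0432 / 6.5109 = 0.6210.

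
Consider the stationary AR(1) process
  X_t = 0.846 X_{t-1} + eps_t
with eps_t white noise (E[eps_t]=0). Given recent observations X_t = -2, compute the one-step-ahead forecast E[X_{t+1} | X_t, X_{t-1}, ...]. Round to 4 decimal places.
E[X_{t+1} \mid \mathcal F_t] = -1.6920

For an AR(p) model X_t = c + sum_i phi_i X_{t-i} + eps_t, the
one-step-ahead conditional mean is
  E[X_{t+1} | X_t, ...] = c + sum_i phi_i X_{t+1-i}.
Substitute known values:
  E[X_{t+1} | ...] = (0.846) * (-2)
                   = -1.6920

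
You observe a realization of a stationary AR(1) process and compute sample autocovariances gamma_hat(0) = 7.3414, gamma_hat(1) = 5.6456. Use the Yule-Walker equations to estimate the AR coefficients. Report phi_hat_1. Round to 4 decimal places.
\hat\phi_{1} = 0.7690

The Yule-Walker equations for an AR(p) process read, in matrix form,
  Gamma_p phi = r_p,   with   (Gamma_p)_{ij} = gamma(|i - j|),
                       (r_p)_i = gamma(i),   i,j = 1..p.
Substitute the sample gammas (Toeplitz matrix and right-hand side of size 1):
  Gamma_p = [[7.3414]]
  r_p     = [5.6456]
With p = 1 this is the single equation gamma(0) phi_1 = gamma(1):
  phi_hat_1 = gamma(1) / gamma(0) = 5.6456 / 7.3414 = 0.7690.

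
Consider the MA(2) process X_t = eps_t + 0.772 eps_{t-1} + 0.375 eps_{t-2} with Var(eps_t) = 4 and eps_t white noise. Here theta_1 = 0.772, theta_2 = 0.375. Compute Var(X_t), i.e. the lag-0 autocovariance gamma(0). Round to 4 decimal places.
\gamma(0) = 6.9464

For an MA(q) process X_t = eps_t + sum_i theta_i eps_{t-i} with
Var(eps_t) = sigma^2, the variance is
  gamma(0) = sigma^2 * (1 + sum_i theta_i^2).
  sum_i theta_i^2 = (0.772)^2 + (0.375)^2 = 0.595984 + 0.140625 = 0.736609.
  gamma(0) = 4 * (1 + 0.736609) = 4 * 1.736609 = 6.946436, which rounds to 6.9464.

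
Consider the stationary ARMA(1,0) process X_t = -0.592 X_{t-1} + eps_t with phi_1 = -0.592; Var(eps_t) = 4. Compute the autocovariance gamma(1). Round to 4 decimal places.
\gamma(1) = -3.6457

Multiply the model equation by X_{t-k} and take expectations. With theta_0 = psi_0 = 1 and psi_j the MA(infinity) weights, this gives
  gamma(k) - sum_i phi_i gamma(k-i) = c_k,
  c_k = sigma^2 * sum_{j=k..q} theta_j psi_{j-k}   (c_k = 0 for k > q),
using gamma(-m) = gamma(m).
Pure AR (q = 0): c_0 = sigma^2 = 4, c_k = 0 for k >= 1.
Equations for k = 0 and k = 1 (AR order 1):
  gamma(0) = phi_1 gamma(1) + c_0
  gamma(1) = phi_1 gamma(0) + c_1
Substituting the second into the first: gamma(0) (1 - phi_1^2) = c_0 + phi_1 c_1, so
  gamma(0) = c_0 / (1 - phi_1^2) = 4 / (1 - (-0.592)^2) = 4 / 0.649536 = 6.158242.
  gamma(1) = phi_1 gamma(0) = (-0.592)(6.158242) = -3.645679.
Therefore gamma(1) = -3.6457 (to 4 decimal places).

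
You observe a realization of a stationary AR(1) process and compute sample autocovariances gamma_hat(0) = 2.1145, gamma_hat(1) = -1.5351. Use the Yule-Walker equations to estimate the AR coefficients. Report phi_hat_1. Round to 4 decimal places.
\hat\phi_{1} = -0.7260

The Yule-Walker equations for an AR(p) process read, in matrix form,
  Gamma_p phi = r_p,   with   (Gamma_p)_{ij} = gamma(|i - j|),
                       (r_p)_i = gamma(i),   i,j = 1..p.
Substitute the sample gammas (Toeplitz matrix and right-hand side of size 1):
  Gamma_p = [[2.1145]]
  r_p     = [-1.5351]
With p = 1 this is the single equation gamma(0) phi_1 = gamma(1):
  phi_hat_1 = gamma(1) / gamma(0) = -1.5351 / 2.1145 = -0.7260.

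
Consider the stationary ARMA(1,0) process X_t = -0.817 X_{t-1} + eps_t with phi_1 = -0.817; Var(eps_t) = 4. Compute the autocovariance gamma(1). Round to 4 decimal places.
\gamma(1) = -9.8282

Multiply the model equation by X_{t-k} and take expectations. With theta_0 = psi_0 = 1 and psi_j the MA(infinity) weights, this gives
  gamma(k) - sum_i phi_i gamma(k-i) = c_k,
  c_k = sigma^2 * sum_{j=k..q} theta_j psi_{j-k}   (c_k = 0 for k > q),
using gamma(-m) = gamma(m).
Pure AR (q = 0): c_0 = sigma^2 = 4, c_k = 0 for k >= 1.
Equations for k = 0 and k = 1 (AR order 1):
  gamma(0) = phi_1 gamma(1) + c_0
  gamma(1) = phi_1 gamma(0) + c_1
Substituting the second into the first: gamma(0) (1 - phi_1^2) = c_0 + phi_1 c_1, so
  gamma(0) = c_0 / (1 - phi_1^2) = 4 / (1 - (-0.817)^2) = 4 / 0.332511 = 12.029677.
  gamma(1) = phi_1 gamma(0) = (-0.817)(12.029677) = -9.828246.
Therefore gamma(1) = -9.8282 (to 4 decimal places).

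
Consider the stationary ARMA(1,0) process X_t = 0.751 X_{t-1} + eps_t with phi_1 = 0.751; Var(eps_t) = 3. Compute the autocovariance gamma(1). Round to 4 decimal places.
\gamma(1) = 5.1674

Multiply the model equation by X_{t-k} and take expectations. With theta_0 = psi_0 = 1 and psi_j the MA(infinity) weights, this gives
  gamma(k) - sum_i phi_i gamma(k-i) = c_k,
  c_k = sigma^2 * sum_{j=k..q} theta_j psi_{j-k}   (c_k = 0 for k > q),
using gamma(-m) = gamma(m).
Pure AR (q = 0): c_0 = sigma^2 = 3, c_k = 0 for k >= 1.
Equations for k = 0 and k = 1 (AR order 1):
  gamma(0) = phi_1 gamma(1) + c_0
  gamma(1) = phi_1 gamma(0) + c_1
Substituting the second into the first: gamma(0) (1 - phi_1^2) = c_0 + phi_1 c_1, so
  gamma(0) = c_0 / (1 - phi_1^2) = 3 / (1 - (0.751)^2) = 3 / 0.435999 = 6.88075.
  gamma(1) = phi_1 gamma(0) = (0.751)(6.88075) = 5.167443.
Therefore gamma(1) = 5.1674 (to 4 decimal places).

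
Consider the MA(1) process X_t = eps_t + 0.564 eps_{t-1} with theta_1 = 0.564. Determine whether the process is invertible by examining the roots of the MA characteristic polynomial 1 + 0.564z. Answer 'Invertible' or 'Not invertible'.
\text{Invertible}

The MA(q) characteristic polynomial is P(z) = 1 + 0.564z.
Invertibility requires all roots to lie outside the unit circle, i.e. |z| > 1 for every root.
This is linear in z: 1 + (0.564) z = 0  =>  z = -1/(0.564) = -1.77305,  |z| = 1.77305.
Moduli of all roots: 1.7730.
All moduli strictly greater than 1? Yes.
Verdict: Invertible.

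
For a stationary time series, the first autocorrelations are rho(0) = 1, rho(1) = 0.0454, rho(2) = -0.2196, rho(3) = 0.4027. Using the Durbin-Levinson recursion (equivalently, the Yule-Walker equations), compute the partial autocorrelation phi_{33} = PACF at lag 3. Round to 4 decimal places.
\phi_{33} = 0.4479

The PACF at lag k is phi_{kk}, the last component of the solution
to the Yule-Walker system G_k phi = r_k where
  (G_k)_{ij} = rho(|i - j|), (r_k)_i = rho(i), i,j = 1..k.
Equivalently, Durbin-Levinson gives phi_{kk} iteratively:
  phi_{11} = rho(1)
  phi_{kk} = [rho(k) - sum_{j=1..k-1} phi_{k-1,j} rho(k-j)]
            / [1 - sum_{j=1..k-1} phi_{k-1,j} rho(j)],
  phi_{k,j} = phi_{k-1,j} - phi_{kk} phi_{k-1,k-j},  j = 1..k-1.
Step k = 1:
  phi_11 = rho(1) = 0.0454.
Step k = 2:
  phi_22 = [rho(2) - phi_11 rho(1)] / [1 - phi_11 rho(1)] = [-0.2196 - (0.0454)(0.0454)] / [1 - (0.0454)(0.0454)]
         = -0.22166116 / 0.99793884 = -0.222119.
  Update: phi_21 = phi_11 - phi_22 phi_11 = 0.0454 - (-0.222119)(0.0454) = 0.055484.
Step k = 3:
  phi_33 = [rho(3) - phi_21 rho(2) - phi_22 rho(1)] / [1 - phi_21 rho(1) - phi_22 rho(2)]
    numerator   = 0.4027 - (0.055484)(-0.2196) - (-0.222119)(0.0454) = 0.42496853
    denominator = 1 - (0.055484)(0.0454) - (-0.222119)(-0.2196) = 0.94870369
  phi_33 = 0.42496853 / 0.94870369 = 0.4479.
Therefore phi_{33} = 0.4479.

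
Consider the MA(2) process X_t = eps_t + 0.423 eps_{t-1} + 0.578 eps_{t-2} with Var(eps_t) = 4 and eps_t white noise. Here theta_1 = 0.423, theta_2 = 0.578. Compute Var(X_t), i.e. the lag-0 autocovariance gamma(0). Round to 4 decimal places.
\gamma(0) = 6.0521

For an MA(q) process X_t = eps_t + sum_i theta_i eps_{t-i} with
Var(eps_t) = sigma^2, the variance is
  gamma(0) = sigma^2 * (1 + sum_i theta_i^2).
  sum_i theta_i^2 = (0.423)^2 + (0.578)^2 = 0.178929 + 0.334084 = 0.513013.
  gamma(0) = 4 * (1 + 0.513013) = 4 * 1.513013 = 6.052052, which rounds to 6.0521.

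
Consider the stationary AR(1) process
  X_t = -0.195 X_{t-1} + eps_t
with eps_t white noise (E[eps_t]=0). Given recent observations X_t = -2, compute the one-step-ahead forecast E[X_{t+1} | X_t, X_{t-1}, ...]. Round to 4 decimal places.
E[X_{t+1} \mid \mathcal F_t] = 0.3900

For an AR(p) model X_t = c + sum_i phi_i X_{t-i} + eps_t, the
one-step-ahead conditional mean is
  E[X_{t+1} | X_t, ...] = c + sum_i phi_i X_{t+1-i}.
Substitute known values:
  E[X_{t+1} | ...] = (-0.195) * (-2)
                   = 0.3900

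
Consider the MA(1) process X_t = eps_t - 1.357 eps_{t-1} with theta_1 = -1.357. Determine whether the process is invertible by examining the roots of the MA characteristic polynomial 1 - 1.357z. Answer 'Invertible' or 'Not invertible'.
\text{Not invertible}

The MA(q) characteristic polynomial is P(z) = 1 - 1.357z.
Invertibility requires all roots to lie outside the unit circle, i.e. |z| > 1 for every root.
This is linear in z: 1 + (-1.357) z = 0  =>  z = -1/(-1.357) = 0.73692,  |z| = 0.73692.
Moduli of all roots: 0.7369.
All moduli strictly greater than 1? No.
Verdict: Not invertible.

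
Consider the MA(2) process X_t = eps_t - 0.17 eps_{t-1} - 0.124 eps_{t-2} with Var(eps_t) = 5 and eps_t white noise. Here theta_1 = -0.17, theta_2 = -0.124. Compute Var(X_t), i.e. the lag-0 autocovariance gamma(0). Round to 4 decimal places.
\gamma(0) = 5.2214

For an MA(q) process X_t = eps_t + sum_i theta_i eps_{t-i} with
Var(eps_t) = sigma^2, the variance is
  gamma(0) = sigma^2 * (1 + sum_i theta_i^2).
  sum_i theta_i^2 = (-0.17)^2 + (-0.124)^2 = 0.0289 + 0.015376 = 0.044276.
  gamma(0) = 5 * (1 + 0.044276) = 5 * 1.044276 = 5.22138, which rounds to 5.2214.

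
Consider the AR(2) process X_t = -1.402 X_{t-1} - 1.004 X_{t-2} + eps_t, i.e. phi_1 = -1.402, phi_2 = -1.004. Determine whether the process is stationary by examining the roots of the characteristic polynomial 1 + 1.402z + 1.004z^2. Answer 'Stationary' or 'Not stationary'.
\text{Not stationary}

The AR(p) characteristic polynomial is P(z) = 1 + 1.402z + 1.004z^2.
Stationarity requires all roots to lie outside the unit circle, i.e. |z| > 1 for every root.
Set 1 + (1.402) z + (1.004) z^2 = 0, i.e. a z^2 + b z + c = 0 with a = 1.004, b = 1.402, c = 1.
Discriminant D = b^2 - 4ac = (1.402)^2 - 4*(1.004)*1 = 1.965604 - (4.016) = -2.050396.
D < 0, so the roots are the complex-conjugate pair z = (-b +/- i sqrt(-D)) / (2a) = -0.6982 +/- 0.7131i.
For a conjugate pair |z|^2 = z * conj(z) = (product of roots) = c/a = 1/(1.004) = 0.996016, so |z| = sqrt(0.996016) = 0.998 for both roots.
Moduli of all roots: 0.9980, 0.9980.
All moduli strictly greater than 1? No.
Verdict: Not stationary.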